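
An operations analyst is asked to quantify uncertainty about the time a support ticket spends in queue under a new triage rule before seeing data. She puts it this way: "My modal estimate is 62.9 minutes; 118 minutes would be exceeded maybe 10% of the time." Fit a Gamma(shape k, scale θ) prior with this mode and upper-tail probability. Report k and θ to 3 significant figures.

Gamma(k,θ) with k>1 has mode (k−1)θ, so θ = 62.9/(k−1).
Need P(X < 118) = 0.9 with θ tied to k this way. Start at k = 2, θ = 62.9: P(X<118) ≈ 0.559.
Too low — raise k to concentrate. Iterating converges to k ≈ 5.83.
Then θ = 62.9/(5.83−1) ≈ 13.

k ≈ 5.83, θ ≈ 13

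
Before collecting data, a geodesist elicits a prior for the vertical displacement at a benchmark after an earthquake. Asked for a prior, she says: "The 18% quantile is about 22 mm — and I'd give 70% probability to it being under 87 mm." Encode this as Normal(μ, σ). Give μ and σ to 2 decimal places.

The p-quantile of Normal(μ,σ) is μ + z_p·σ, with z_{0.18} = -0.9154 and z_{0.7} = 0.5244.
Eliminate σ: μ = (z₂·x₁ − z₁·x₂)/(z₂ − z₁) = (0.5244·22 − (-0.9154)·87)/1.44 = 63.33.
Then σ = (x₂ − x₁)/(z₂ − z₁) = (87 − 22)/1.44 = 45.15.

μ = 63.33, σ = 45.15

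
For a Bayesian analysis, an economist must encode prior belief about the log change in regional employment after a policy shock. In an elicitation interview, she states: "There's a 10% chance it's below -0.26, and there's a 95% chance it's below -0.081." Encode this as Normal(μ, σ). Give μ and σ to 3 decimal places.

For Normal(μ,σ), the p-quantile is μ + z_p·σ. Here z_{0.1} = -1.282, z_{0.95} = 1.645.
So -0.26 = μ − 1.282σ and -0.081 = μ + 1.645σ.
Subtracting: σ = (-0.081 − -0.26)/(1.645 − (-1.282)) = 0.061.
Then μ = -0.26 − (-1.282)·0.061 = -0.182.

μ = -0.182, σ = 0.061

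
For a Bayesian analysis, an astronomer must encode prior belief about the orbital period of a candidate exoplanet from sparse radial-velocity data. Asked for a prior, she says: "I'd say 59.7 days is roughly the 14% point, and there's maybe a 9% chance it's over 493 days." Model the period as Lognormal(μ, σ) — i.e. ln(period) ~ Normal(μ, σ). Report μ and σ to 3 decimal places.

μ ≈ 5.031, σ ≈ 0.872

If T ~ Lognormal(μ,σ) then ln T ~ Normal(μ,σ), so the p-quantile of ln T is μ + z_p·σ.
ln(59.7) = 4.089 and ln(493) = 6.201; z_{0.14} = -1.08, z_{0.91} = 1.341.
σ = (6.201 − 4.089)/(1.341 − (-1.08)) = 0.872.
μ = 4.089 − (-1.08)·0.872 = 5.031.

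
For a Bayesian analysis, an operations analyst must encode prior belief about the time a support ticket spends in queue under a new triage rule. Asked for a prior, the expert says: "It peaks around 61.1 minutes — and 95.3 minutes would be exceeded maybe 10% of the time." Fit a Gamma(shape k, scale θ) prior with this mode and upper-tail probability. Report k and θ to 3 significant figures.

Gamma(k,θ) with k>1 has mode (k−1)θ, so θ = 61.1/(k−1).
Need P(X < 95.3) = 0.9 with θ tied to k this way. Start at k = 2, θ = 61.1: P(X<95.3) ≈ 0.462.
Too low — raise k to concentrate. Iterating converges to k ≈ 10.5.
Then θ = 61.1/(10.5−1) ≈ 6.45.

k ≈ 10.5, θ ≈ 6.45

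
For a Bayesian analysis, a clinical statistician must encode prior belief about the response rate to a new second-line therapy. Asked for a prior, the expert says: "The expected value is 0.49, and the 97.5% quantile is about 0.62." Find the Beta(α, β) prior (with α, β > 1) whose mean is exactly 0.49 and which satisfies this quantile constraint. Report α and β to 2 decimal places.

With mean 0.49 fixed, write α = 0.49s, β = 0.51s where s = α+β.
Need P(θ < 0.62) = 0.975 under Beta(0.49s, 0.51s). Normal approximation: (q−m)/√(m(1−m)/s) ≈ z_{0.975} = 1.96, so s ≈ 0.49·0.51·(1.96)²/(0.62−0.49)² = 56.8.
At s = 56.8: P(θ<0.62) ≈ 0.976. Adjusting to match 0.975 gives s ≈ 55.65.
So α = 0.49·55.65 ≈ 27.27, β = 0.51·55.65 ≈ 28.38.

α ≈ 27.27, β ≈ 28.38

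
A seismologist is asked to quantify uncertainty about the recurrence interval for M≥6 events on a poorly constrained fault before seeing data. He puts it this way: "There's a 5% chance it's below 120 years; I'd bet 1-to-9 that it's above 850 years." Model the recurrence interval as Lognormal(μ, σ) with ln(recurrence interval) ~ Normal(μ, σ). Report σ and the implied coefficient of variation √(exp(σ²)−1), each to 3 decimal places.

σ ≈ 0.669, CV ≈ 0.751

If T ~ Lognormal(μ,σ) then ln T ~ Normal(μ,σ), so the p-quantile of ln T is μ + z_p·σ.
ln(120) = 4.787 and ln(850) = 6.745; z_{0.05} = -1.645, z_{0.9} = 1.282.
σ = (6.745 − 4.787)/(1.282 − (-1.645)) = 0.669.
μ = 4.787 − (-1.645)·0.669 = 5.888.
CV = √(exp(σ²)−1) = √(exp(0.4476)−1) = 0.751.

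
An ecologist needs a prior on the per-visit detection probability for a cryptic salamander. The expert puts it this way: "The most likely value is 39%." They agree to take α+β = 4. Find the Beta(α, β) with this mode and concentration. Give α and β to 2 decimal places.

α = 1.78, β = 2.22

For α,β > 1 the Beta mode is (α−1)/(α+β−2). With α+β = 4, the mode is (α−1)/2.
Set (α−1)/2 = 0.39 → α = 1 + 0.39·2 = 1.78.
β = 4 − α = 2.22.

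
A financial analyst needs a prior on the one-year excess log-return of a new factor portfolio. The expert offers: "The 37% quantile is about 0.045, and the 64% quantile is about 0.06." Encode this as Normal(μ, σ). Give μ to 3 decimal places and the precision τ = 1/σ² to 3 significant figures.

For Normal(μ,σ), the p-quantile is μ + z_p·σ. Here z_{0.37} = -0.3319, z_{0.64} = 0.3585.
So 0.045 = μ − 0.3319σ and 0.06 = μ + 0.3585σ.
Subtracting: σ = (0.06 − 0.045)/(0.3585 − (-0.3319)) = 0.022.
Then μ = 0.045 − (-0.3319)·0.022 = 0.052.
Precision τ = 1/σ² = 1/0.02173² = 2120.

μ = 0.052, τ = 2120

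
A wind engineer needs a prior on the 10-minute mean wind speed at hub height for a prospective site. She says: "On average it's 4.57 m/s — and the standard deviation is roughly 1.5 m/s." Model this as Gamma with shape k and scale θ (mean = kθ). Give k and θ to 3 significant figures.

k ≈ 9.28, θ ≈ 0.492

For Gamma(k, scale θ): mean = kθ, variance = kθ², so CV = 1/√k.
CV = SD/mean = 1.5/4.57 = 0.3282, hence k = 1/CV² = 9.28.
Then θ = mean/k = 4.57/9.28 = 0.492.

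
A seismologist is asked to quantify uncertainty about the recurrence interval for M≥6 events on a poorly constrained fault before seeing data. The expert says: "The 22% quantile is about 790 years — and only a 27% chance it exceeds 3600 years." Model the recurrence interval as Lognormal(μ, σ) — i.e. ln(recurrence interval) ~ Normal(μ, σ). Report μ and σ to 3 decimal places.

μ ≈ 7.518, σ ≈ 1.095

If T ~ Lognormal(μ,σ) then ln T ~ Normal(μ,σ), so the p-quantile of ln T is μ + z_p·σ.
ln(790) = 6.672 and ln(3600) = 8.189; z_{0.22} = -0.7722, z_{0.73} = 0.6128.
σ = (8.189 − 6.672)/(0.6128 − (-0.7722)) = 1.095.
μ = 6.672 − (-0.7722)·1.095 = 7.518.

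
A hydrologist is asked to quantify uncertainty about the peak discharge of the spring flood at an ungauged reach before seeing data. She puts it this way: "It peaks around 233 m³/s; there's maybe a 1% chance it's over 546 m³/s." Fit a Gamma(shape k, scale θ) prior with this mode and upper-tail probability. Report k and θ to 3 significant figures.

k ≈ 7.56, θ ≈ 35.5

Gamma(k,θ) with k>1 has mode (k−1)θ, so θ = 233/(k−1).
Need P(X < 546) = 0.99 with θ tied to k this way. Start at k = 2, θ = 233: P(X<546) ≈ 0.679.
Too low — raise k to concentrate. Iterating converges to k ≈ 7.56.
Then θ = 233/(7.56−1) ≈ 35.5.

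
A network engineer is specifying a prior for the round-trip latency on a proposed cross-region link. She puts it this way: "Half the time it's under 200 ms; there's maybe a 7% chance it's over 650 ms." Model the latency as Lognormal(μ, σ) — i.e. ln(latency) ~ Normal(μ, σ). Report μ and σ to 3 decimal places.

μ ≈ 5.298, σ ≈ 0.799

If T ~ Lognormal(μ,σ) then ln T ~ Normal(μ,σ), so the p-quantile of ln T is μ + z_p·σ.
ln(200) = 5.298 and ln(650) = 6.477; z_{0.5} = 0, z_{0.93} = 1.476.
σ = (6.477 − 5.298)/(1.476 − (0)) = 0.799.
μ = 5.298 − (0)·0.799 = 5.298.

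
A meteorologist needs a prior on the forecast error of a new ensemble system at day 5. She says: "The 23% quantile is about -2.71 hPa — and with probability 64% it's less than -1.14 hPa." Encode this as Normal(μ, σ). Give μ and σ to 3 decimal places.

μ = -1.653, σ = 1.431

The p-quantile of Normal(μ,σ) is μ + z_p·σ, with z_{0.23} = -0.7388 and z_{0.64} = 0.3585.
Eliminate σ: μ = (z₂·x₁ − z₁·x₂)/(z₂ − z₁) = (0.3585·-2.71 − (-0.7388)·-1.14)/1.097 = -1.653.
Then σ = (x₂ − x₁)/(z₂ − z₁) = (-1.14 − -2.71)/1.097 = 1.431.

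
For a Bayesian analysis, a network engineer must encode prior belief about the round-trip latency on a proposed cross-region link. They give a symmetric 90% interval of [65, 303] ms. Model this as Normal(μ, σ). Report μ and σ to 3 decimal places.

μ = 184.000, σ = 72.347

A symmetric 90% interval runs μ ± z·σ with z = 1.645.
Half-width = 119, so σ = 119/1.645 = 72.347.
μ is the interval midpoint, 184.000.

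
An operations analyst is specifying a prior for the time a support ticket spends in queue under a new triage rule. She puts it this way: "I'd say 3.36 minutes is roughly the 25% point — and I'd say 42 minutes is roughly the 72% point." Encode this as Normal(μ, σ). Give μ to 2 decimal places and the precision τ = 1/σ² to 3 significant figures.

μ = 24.09, τ = 0.00106

For Normal(μ,σ), the p-quantile is μ + z_p·σ. Here z_{0.25} = -0.6745, z_{0.72} = 0.5828.
So 3.36 = μ − 0.6745σ and 42 = μ + 0.5828σ.
Subtracting: σ = (42 − 3.36)/(0.5828 − (-0.6745)) = 30.73.
Then μ = 3.36 − (-0.6745)·30.73 = 24.09.
Precision τ = 1/σ² = 1/30.73² = 0.00106.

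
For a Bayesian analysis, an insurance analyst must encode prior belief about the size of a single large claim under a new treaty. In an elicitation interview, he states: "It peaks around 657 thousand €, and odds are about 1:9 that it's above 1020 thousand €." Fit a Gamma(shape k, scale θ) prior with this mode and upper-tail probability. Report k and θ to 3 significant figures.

k ≈ 10.7, θ ≈ 68

Gamma(k,θ) with k>1 has mode (k−1)θ, so θ = 657/(k−1).
Need P(X < 1020) = 0.9 with θ tied to k this way. Start at k = 2, θ = 657: P(X<1020) ≈ 0.460.
Too low — raise k to concentrate. Iterating converges to k ≈ 10.7.
Then θ = 657/(10.7−1) ≈ 68.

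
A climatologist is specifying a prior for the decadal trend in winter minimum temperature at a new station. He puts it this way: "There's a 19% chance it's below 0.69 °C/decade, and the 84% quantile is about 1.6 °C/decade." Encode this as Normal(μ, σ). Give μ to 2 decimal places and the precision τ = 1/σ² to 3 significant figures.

The p-quantile of Normal(μ,σ) is μ + z_p·σ, with z_{0.19} = -0.8779 and z_{0.84} = 0.9945.
Eliminate σ: μ = (z₂·x₁ − z₁·x₂)/(z₂ − z₁) = (0.9945·0.69 − (-0.8779)·1.6)/1.872 = 1.12.
Then σ = (x₂ − x₁)/(z₂ − z₁) = (1.6 − 0.69)/1.872 = 0.49.
Precision τ = 1/σ² = 1/0.486² = 4.23.

μ = 1.12, τ = 4.23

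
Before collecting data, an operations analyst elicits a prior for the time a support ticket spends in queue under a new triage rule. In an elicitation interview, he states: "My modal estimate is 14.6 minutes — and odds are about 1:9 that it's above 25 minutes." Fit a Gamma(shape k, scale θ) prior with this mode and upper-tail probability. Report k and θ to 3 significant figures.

k ≈ 7.55, θ ≈ 2.23

Gamma(k,θ) with k>1 has mode (k−1)θ, so θ = 14.6/(k−1).
Need P(X < 25) = 0.9 with θ tied to k this way. Start at k = 2, θ = 14.6: P(X<25) ≈ 0.511.
Too low — raise k to concentrate. Iterating converges to k ≈ 7.55.
Then θ = 14.6/(7.55−1) ≈ 2.23.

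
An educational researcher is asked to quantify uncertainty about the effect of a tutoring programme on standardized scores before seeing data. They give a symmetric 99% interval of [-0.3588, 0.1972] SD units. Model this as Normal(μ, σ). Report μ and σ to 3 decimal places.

A symmetric 99% interval runs μ ± z·σ with z = 2.576.
Half-width = 0.278, so σ = 0.278/2.576 = 0.108.
μ is the interval midpoint, -0.081.

μ = -0.081, σ = 0.108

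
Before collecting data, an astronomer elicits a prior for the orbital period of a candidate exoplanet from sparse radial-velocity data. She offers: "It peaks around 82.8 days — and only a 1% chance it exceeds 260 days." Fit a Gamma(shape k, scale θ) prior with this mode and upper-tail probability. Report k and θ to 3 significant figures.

k ≈ 4.4, θ ≈ 24.4

Gamma(k,θ) with k>1 has mode (k−1)θ, so θ = 82.8/(k−1).
Need P(X < 260) = 0.99 with θ tied to k this way. Start at k = 2, θ = 82.8: P(X<260) ≈ 0.821.
Too low — raise k to concentrate. Iterating converges to k ≈ 4.4.
Then θ = 82.8/(4.4−1) ≈ 24.4.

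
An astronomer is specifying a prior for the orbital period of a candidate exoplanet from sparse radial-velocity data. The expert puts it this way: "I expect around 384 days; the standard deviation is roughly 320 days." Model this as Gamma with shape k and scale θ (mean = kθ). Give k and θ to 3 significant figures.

k ≈ 1.44, θ ≈ 267

For Gamma(k, scale θ): mean = kθ, variance = kθ², so CV = 1/√k.
CV = SD/mean = 320/384 = 0.8333, hence k = 1/CV² = 1.44.
Then θ = mean/k = 384/1.44 = 267.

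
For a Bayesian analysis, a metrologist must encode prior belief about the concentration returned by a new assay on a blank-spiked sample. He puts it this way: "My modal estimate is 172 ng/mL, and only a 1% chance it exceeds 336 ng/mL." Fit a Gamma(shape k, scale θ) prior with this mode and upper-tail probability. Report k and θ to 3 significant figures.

k ≈ 12, θ ≈ 15.6

Gamma(k,θ) with k>1 has mode (k−1)θ, so θ = 172/(k−1).
Need P(X < 336) = 0.99 with θ tied to k this way. Start at k = 2, θ = 172: P(X<336) ≈ 0.581.
Too low — raise k to concentrate. Iterating converges to k ≈ 12.
Then θ = 172/(12−1) ≈ 15.6.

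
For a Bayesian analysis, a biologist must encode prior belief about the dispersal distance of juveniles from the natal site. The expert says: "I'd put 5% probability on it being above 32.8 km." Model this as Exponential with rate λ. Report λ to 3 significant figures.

P(T > 32.8) = e^(−λ·32.8) = 0.05, so λ = −ln(0.05)/32.8 = 0.0913.

λ ≈ 0.0913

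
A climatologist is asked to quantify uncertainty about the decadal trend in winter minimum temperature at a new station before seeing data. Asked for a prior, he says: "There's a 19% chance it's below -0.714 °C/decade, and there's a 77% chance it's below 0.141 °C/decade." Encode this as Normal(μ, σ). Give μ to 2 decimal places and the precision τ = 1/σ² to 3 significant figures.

For Normal(μ,σ), the p-quantile is μ + z_p·σ. Here z_{0.19} = -0.8779, z_{0.77} = 0.7388.
So -0.714 = μ − 0.8779σ and 0.141 = μ + 0.7388σ.
Subtracting: σ = (0.141 − -0.714)/(0.7388 − (-0.8779)) = 0.53.
Then μ = -0.714 − (-0.8779)·0.53 = -0.25.
Precision τ = 1/σ² = 1/0.5288² = 3.58.

μ = -0.25, τ = 3.58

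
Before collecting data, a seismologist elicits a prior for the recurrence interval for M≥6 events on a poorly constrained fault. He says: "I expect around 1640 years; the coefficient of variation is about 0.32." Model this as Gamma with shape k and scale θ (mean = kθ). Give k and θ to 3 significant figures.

k ≈ 9.77, θ ≈ 168

For Gamma(k, scale θ): mean = kθ, variance = kθ², so CV = 1/√k.
CV = 0.32, hence k = 1/CV² = 9.77.
Then θ = mean/k = 1640/9.77 = 168.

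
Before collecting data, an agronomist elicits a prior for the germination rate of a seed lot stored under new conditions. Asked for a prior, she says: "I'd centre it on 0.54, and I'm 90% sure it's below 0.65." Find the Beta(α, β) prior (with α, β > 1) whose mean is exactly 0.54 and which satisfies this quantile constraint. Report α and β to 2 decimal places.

With mean 0.54 fixed, write α = 0.54s, β = 0.46s where s = α+β.
Need P(θ < 0.65) = 0.9 under Beta(0.54s, 0.46s). Normal approximation: (q−m)/√(m(1−m)/s) ≈ z_{0.9} = 1.28, so s ≈ 0.54·0.46·(1.28)²/(0.65−0.54)² = 33.7.
At s = 33.7: P(θ<0.65) ≈ 0.902. Adjusting to match 0.9 gives s ≈ 33.05.
So α = 0.54·33.05 ≈ 17.84, β = 0.46·33.05 ≈ 15.20.

α ≈ 17.84, β ≈ 15.20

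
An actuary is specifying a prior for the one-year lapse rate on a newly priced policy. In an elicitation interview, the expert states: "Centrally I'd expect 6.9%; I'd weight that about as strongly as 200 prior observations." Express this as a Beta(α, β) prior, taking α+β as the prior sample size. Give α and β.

Under the effective-sample-size interpretation, Beta(α, β) has prior mean α/(α+β) and prior sample size α+β.
So α+β = 200 and α/(α+β) = 0.069, giving α = 0.069·200 = 13.8 and β = 200 − 13.8 = 186.2.

α = 13.8, β = 186.2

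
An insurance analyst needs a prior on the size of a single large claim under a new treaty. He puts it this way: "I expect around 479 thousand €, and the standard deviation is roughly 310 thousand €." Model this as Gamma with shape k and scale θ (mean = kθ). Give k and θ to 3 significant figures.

k ≈ 2.39, θ ≈ 201

For Gamma(k, scale θ): mean = kθ, variance = kθ², so CV = 1/√k.
CV = SD/mean = 310/479 = 0.6472, hence k = 1/CV² = 2.39.
Then θ = mean/k = 479/2.39 = 201.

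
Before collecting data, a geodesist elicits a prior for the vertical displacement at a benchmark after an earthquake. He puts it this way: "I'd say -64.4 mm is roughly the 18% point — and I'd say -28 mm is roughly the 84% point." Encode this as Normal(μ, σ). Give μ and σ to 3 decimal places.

μ = -46.954, σ = 19.059

For Normal(μ,σ), the p-quantile is μ + z_p·σ. Here z_{0.18} = -0.9154, z_{0.84} = 0.9945.
So -64.4 = μ − 0.9154σ and -28 = μ + 0.9945σ.
Subtracting: σ = (-28 − -64.4)/(0.9945 − (-0.9154)) = 19.059.
Then μ = -64.4 − (-0.9154)·19.059 = -46.954.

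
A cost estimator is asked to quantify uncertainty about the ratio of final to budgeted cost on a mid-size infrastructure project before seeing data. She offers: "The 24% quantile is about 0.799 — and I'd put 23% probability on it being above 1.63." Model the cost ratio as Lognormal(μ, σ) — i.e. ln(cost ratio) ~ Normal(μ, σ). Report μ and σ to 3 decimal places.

μ ≈ 0.124, σ ≈ 0.493

If T ~ Lognormal(μ,σ) then ln T ~ Normal(μ,σ), so the p-quantile of ln T is μ + z_p·σ.
ln(0.799) = -0.2244 and ln(1.63) = 0.4886; z_{0.24} = -0.7063, z_{0.77} = 0.7388.
σ = (0.4886 − -0.2244)/(0.7388 − (-0.7063)) = 0.493.
μ = -0.2244 − (-0.7063)·0.493 = 0.124.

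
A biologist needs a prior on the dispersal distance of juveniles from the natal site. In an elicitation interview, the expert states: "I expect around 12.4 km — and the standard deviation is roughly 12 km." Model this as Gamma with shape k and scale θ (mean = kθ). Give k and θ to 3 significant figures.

k ≈ 1.07, θ ≈ 11.6

For Gamma(k, scale θ): mean = kθ, variance = kθ², so CV = 1/√k.
CV = SD/mean = 12/12.4 = 0.9677, hence k = 1/CV² = 1.07.
Then θ = mean/k = 12.4/1.07 = 11.6.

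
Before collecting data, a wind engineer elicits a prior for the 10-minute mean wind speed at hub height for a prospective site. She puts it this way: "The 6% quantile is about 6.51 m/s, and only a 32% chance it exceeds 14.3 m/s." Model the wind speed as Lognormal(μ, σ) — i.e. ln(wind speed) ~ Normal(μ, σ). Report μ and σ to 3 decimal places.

If T ~ Lognormal(μ,σ) then ln T ~ Normal(μ,σ), so the p-quantile of ln T is μ + z_p·σ.
ln(6.51) = 1.873 and ln(14.3) = 2.66; z_{0.06} = -1.555, z_{0.68} = 0.4677.
σ = (2.66 − 1.873)/(0.4677 − (-1.555)) = 0.389.
μ = 1.873 − (-1.555)·0.389 = 2.478.

μ ≈ 2.478, σ ≈ 0.389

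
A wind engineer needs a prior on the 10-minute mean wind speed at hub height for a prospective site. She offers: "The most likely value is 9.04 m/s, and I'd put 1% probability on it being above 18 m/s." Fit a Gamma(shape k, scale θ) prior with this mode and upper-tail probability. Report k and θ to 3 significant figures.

Gamma(k,θ) with k>1 has mode (k−1)θ, so θ = 9.04/(k−1).
Need P(X < 18) = 0.99 with θ tied to k this way. Start at k = 2, θ = 9.04: P(X<18) ≈ 0.592.
Too low — raise k to concentrate. Iterating converges to k ≈ 11.4.
Then θ = 9.04/(11.4−1) ≈ 0.872.

k ≈ 11.4, θ ≈ 0.872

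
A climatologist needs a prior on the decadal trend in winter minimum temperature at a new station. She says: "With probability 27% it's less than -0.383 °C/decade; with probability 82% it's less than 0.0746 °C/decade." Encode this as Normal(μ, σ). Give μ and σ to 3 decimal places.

μ = -0.199, σ = 0.299

For Normal(μ,σ), the p-quantile is μ + z_p·σ. Here z_{0.27} = -0.6128, z_{0.82} = 0.9154.
So -0.383 = μ − 0.6128σ and 0.0746 = μ + 0.9154σ.
Subtracting: σ = (0.0746 − -0.383)/(0.9154 − (-0.6128)) = 0.299.
Then μ = -0.383 − (-0.6128)·0.299 = -0.199.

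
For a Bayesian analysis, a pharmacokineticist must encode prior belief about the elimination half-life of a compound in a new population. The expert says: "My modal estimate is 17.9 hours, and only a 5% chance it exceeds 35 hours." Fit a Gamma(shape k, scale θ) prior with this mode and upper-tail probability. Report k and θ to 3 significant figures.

k ≈ 7.17, θ ≈ 2.9

Gamma(k,θ) with k>1 has mode (k−1)θ, so θ = 17.9/(k−1).
Need P(X < 35) = 0.95 with θ tied to k this way. Start at k = 2, θ = 17.9: P(X<35) ≈ 0.582.
Too low — raise k to concentrate. Iterating converges to k ≈ 7.17.
Then θ = 17.9/(7.17−1) ≈ 2.9.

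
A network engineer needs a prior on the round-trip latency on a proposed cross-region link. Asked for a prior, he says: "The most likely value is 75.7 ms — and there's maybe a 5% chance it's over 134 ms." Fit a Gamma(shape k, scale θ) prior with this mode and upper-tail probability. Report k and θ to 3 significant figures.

k ≈ 9.55, θ ≈ 8.85

Gamma(k,θ) with k>1 has mode (k−1)θ, so θ = 75.7/(k−1).
Need P(X < 134) = 0.95 with θ tied to k this way. Start at k = 2, θ = 75.7: P(X<134) ≈ 0.528.
Too low — raise k to concentrate. Iterating converges to k ≈ 9.55.
Then θ = 75.7/(9.55−1) ≈ 8.85.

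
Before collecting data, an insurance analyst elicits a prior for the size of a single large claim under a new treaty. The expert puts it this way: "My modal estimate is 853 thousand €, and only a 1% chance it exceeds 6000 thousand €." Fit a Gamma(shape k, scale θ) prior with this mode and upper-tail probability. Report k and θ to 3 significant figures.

k ≈ 1.92, θ ≈ 924

Gamma(k,θ) with k>1 has mode (k−1)θ, so θ = 853/(k−1).
Need P(X < 6000) = 0.99 with θ tied to k this way. Start at k = 2, θ = 853: P(X<6000) ≈ 0.993.
Too high — lower k to spread out. Iterating converges to k ≈ 1.92.
Then θ = 853/(1.92−1) ≈ 924.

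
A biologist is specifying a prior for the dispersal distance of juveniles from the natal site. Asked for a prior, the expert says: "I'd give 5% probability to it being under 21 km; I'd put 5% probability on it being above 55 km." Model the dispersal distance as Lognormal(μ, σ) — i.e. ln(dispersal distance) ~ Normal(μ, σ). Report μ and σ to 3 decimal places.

If T ~ Lognormal(μ,σ) then ln T ~ Normal(μ,σ), so the p-quantile of ln T is μ + z_p·σ.
ln(21) = 3.045 and ln(55) = 4.007; z_{0.05} = -1.645, z_{0.95} = 1.645.
σ = (4.007 − 3.045)/(1.645 − (-1.645)) = 0.293.
μ = 3.045 − (-1.645)·0.293 = 3.526.

μ ≈ 3.526, σ ≈ 0.293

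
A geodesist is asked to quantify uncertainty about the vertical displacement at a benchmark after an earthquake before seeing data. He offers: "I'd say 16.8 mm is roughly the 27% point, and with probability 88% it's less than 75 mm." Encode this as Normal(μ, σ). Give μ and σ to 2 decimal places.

For Normal(μ,σ), the p-quantile is μ + z_p·σ. Here z_{0.27} = -0.6128, z_{0.88} = 1.175.
So 16.8 = μ − 0.6128σ and 75 = μ + 1.175σ.
Subtracting: σ = (75 − 16.8)/(1.175 − (-0.6128)) = 32.55.
Then μ = 16.8 − (-0.6128)·32.55 = 36.75.

μ = 36.75, σ = 32.55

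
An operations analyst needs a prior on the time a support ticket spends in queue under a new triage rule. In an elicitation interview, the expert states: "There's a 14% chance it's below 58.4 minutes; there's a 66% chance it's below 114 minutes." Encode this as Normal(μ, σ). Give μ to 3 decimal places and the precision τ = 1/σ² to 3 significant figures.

μ = 98.637, τ = 0.000721

For Normal(μ,σ), the p-quantile is μ + z_p·σ. Here z_{0.14} = -1.08, z_{0.66} = 0.4125.
So 58.4 = μ − 1.08σ and 114 = μ + 0.4125σ.
Subtracting: σ = (114 − 58.4)/(0.4125 − (-1.08)) = 37.246.
Then μ = 58.4 − (-1.08)·37.246 = 98.637.
Precision τ = 1/σ² = 1/37.25² = 0.000721.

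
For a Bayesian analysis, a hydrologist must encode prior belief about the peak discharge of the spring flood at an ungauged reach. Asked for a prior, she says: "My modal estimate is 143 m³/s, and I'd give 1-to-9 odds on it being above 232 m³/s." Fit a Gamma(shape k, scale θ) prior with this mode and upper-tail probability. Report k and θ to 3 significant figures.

k ≈ 9.04, θ ≈ 17.8

Gamma(k,θ) with k>1 has mode (k−1)θ, so θ = 143/(k−1).
Need P(X < 232) = 0.9 with θ tied to k this way. Start at k = 2, θ = 143: P(X<232) ≈ 0.482.
Too low — raise k to concentrate. Iterating converges to k ≈ 9.04.
Then θ = 143/(9.04−1) ≈ 17.8.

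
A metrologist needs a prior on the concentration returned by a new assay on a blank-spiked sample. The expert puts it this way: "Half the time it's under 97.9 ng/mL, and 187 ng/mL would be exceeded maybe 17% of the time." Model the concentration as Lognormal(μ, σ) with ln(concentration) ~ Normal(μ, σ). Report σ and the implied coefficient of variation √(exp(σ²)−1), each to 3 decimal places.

If T ~ Lognormal(μ,σ) then ln T ~ Normal(μ,σ), so the p-quantile of ln T is μ + z_p·σ.
ln(97.9) = 4.584 and ln(187) = 5.231; z_{0.5} = 0, z_{0.83} = 0.9542.
σ = (5.231 − 4.584)/(0.9542 − (0)) = 0.678.
μ = 4.584 − (0)·0.678 = 4.584.
CV = √(exp(σ²)−1) = √(exp(0.4600)−1) = 0.764.

σ ≈ 0.678, CV ≈ 0.764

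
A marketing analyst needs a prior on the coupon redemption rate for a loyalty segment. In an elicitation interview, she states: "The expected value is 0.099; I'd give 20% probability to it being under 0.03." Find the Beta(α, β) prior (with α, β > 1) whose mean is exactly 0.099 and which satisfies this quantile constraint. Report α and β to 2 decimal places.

With mean 0.099 fixed, write α = 0.099s, β = 0.901s where s = α+β.
Need P(θ < 0.03) = 0.2 under Beta(0.099s, 0.901s). Normal approximation: (q−m)/√(m(1−m)/s) ≈ z_{0.2} = -0.842, so s ≈ 0.099·0.901·(-0.842)²/(0.03−0.099)² = 13.3.
At s = 13.3: P(θ<0.03) ≈ 0.187. Adjusting to match 0.2 gives s ≈ 12.42.
So α = 0.099·12.42 ≈ 1.23, β = 0.901·12.42 ≈ 11.19.

α ≈ 1.23, β ≈ 11.19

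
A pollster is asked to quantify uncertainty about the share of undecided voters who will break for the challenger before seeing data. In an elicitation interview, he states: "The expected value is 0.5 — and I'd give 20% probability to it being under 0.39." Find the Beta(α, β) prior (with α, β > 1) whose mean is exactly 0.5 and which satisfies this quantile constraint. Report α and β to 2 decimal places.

α ≈ 7.38, β ≈ 7.38

With mean 0.5 fixed, write α = 0.5s, β = 0.5s where s = α+β.
Need P(θ < 0.39) = 0.2 under Beta(0.5s, 0.5s). Normal approximation: (q−m)/√(m(1−m)/s) ≈ z_{0.2} = -0.842, so s ≈ 0.5·0.5·(-0.842)²/(0.39−0.5)² = 14.6.
At s = 14.6: P(θ<0.39) ≈ 0.201. Adjusting to match 0.2 gives s ≈ 14.77.
So α = 0.5·14.77 ≈ 7.38, β = 0.5·14.77 ≈ 7.38.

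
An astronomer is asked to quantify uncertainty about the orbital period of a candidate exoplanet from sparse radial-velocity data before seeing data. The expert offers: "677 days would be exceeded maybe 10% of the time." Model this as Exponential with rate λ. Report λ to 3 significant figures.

P(T > 677.0) = e^(−λ·677.0) = 0.1, so λ = −ln(0.1)/677.0 = 0.0034.

λ ≈ 0.0034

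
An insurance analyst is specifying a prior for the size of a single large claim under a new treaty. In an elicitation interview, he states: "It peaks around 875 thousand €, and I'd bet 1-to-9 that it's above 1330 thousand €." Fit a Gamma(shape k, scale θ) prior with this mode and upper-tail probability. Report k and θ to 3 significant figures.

k ≈ 11.6, θ ≈ 82.3

Gamma(k,θ) with k>1 has mode (k−1)θ, so θ = 875/(k−1).
Need P(X < 1330) = 0.9 with θ tied to k this way. Start at k = 2, θ = 875: P(X<1330) ≈ 0.449.
Too low — raise k to concentrate. Iterating converges to k ≈ 11.6.
Then θ = 875/(11.6−1) ≈ 82.3.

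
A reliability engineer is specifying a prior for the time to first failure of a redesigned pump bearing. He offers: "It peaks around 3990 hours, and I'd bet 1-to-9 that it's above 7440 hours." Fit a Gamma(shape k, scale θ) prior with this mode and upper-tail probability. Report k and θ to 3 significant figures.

Gamma(k,θ) with k>1 has mode (k−1)θ, so θ = 3990/(k−1).
Need P(X < 7440) = 0.9 with θ tied to k this way. Start at k = 2, θ = 3990: P(X<7440) ≈ 0.556.
Too low — raise k to concentrate. Iterating converges to k ≈ 5.92.
Then θ = 3990/(5.92−1) ≈ 811.

k ≈ 5.92, θ ≈ 811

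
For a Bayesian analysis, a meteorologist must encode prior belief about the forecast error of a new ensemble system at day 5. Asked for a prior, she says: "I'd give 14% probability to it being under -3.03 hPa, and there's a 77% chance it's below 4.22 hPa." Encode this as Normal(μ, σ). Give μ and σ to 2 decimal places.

The p-quantile of Normal(μ,σ) is μ + z_p·σ, with z_{0.14} = -1.08 and z_{0.77} = 0.7388.
Eliminate σ: μ = (z₂·x₁ − z₁·x₂)/(z₂ − z₁) = (0.7388·-3.03 − (-1.08)·4.22)/1.819 = 1.28.
Then σ = (x₂ − x₁)/(z₂ − z₁) = (4.22 − -3.03)/1.819 = 3.99.

μ = 1.28, σ = 3.99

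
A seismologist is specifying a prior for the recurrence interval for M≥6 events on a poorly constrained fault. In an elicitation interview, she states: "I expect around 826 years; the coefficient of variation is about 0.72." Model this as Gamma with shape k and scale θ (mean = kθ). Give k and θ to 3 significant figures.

k ≈ 1.93, θ ≈ 428

For Gamma(k, scale θ): mean = kθ, variance = kθ², so CV = 1/√k.
CV = 0.72, hence k = 1/CV² = 1.93.
Then θ = mean/k = 826/1.93 = 428.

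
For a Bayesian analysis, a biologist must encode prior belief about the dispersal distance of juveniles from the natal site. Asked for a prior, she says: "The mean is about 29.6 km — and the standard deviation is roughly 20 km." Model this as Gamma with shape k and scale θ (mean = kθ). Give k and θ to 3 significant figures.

k ≈ 2.19, θ ≈ 13.5

For Gamma(k, scale θ): mean = kθ, variance = kθ², so CV = 1/√k.
CV = SD/mean = 20/29.6 = 0.6757, hence k = 1/CV² = 2.19.
Then θ = mean/k = 29.6/2.19 = 13.5.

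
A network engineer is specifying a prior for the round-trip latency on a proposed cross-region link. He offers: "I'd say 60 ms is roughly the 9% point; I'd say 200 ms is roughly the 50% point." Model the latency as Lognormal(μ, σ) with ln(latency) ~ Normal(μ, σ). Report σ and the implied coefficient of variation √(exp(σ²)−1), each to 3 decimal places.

σ ≈ 0.898, CV ≈ 1.113

If T ~ Lognormal(μ,σ) then ln T ~ Normal(μ,σ), so the p-quantile of ln T is μ + z_p·σ.
ln(60) = 4.094 and ln(200) = 5.298; z_{0.09} = -1.341, z_{0.5} = 0.
σ = (5.298 − 4.094)/(0 − (-1.341)) = 0.898.
μ = 4.094 − (-1.341)·0.898 = 5.298.
CV = √(exp(σ²)−1) = √(exp(0.8064)−1) = 1.113.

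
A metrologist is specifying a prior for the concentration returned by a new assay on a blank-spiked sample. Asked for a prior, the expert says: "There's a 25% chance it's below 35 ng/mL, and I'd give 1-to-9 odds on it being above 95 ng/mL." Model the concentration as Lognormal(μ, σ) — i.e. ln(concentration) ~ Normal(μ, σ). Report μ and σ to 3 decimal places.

If T ~ Lognormal(μ,σ) then ln T ~ Normal(μ,σ), so the p-quantile of ln T is μ + z_p·σ.
ln(35) = 3.555 and ln(95) = 4.554; z_{0.25} = -0.6745, z_{0.9} = 1.282.
σ = (4.554 − 3.555)/(1.282 − (-0.6745)) = 0.510.
μ = 3.555 − (-0.6745)·0.510 = 3.900.

μ ≈ 3.900, σ ≈ 0.510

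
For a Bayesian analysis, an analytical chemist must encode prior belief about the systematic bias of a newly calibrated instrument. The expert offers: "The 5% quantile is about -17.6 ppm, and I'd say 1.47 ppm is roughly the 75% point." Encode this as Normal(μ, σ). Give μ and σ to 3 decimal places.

μ = -4.076, σ = 8.222

For Normal(μ,σ), the p-quantile is μ + z_p·σ. Here z_{0.05} = -1.645, z_{0.75} = 0.6745.
So -17.6 = μ − 1.645σ and 1.47 = μ + 0.6745σ.
Subtracting: σ = (1.47 − -17.6)/(0.6745 − (-1.645)) = 8.222.
Then μ = -17.6 − (-1.645)·8.222 = -4.076.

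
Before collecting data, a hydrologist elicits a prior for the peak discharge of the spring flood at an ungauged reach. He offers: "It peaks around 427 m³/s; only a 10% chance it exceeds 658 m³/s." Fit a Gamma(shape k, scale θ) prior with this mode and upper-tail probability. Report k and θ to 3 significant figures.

k ≈ 11, θ ≈ 42.7

Gamma(k,θ) with k>1 has mode (k−1)θ, so θ = 427/(k−1).
Need P(X < 658) = 0.9 with θ tied to k this way. Start at k = 2, θ = 427: P(X<658) ≈ 0.456.
Too low — raise k to concentrate. Iterating converges to k ≈ 11.
Then θ = 427/(11−1) ≈ 42.7.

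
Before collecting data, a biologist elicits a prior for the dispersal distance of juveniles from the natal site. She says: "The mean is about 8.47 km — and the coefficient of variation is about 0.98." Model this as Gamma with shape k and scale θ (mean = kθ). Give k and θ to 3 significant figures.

k ≈ 1.04, θ ≈ 8.13

For Gamma(k, scale θ): mean = kθ, variance = kθ², so CV = 1/√k.
CV = 0.98, hence k = 1/CV² = 1.04.
Then θ = mean/k = 8.47/1.04 = 8.13.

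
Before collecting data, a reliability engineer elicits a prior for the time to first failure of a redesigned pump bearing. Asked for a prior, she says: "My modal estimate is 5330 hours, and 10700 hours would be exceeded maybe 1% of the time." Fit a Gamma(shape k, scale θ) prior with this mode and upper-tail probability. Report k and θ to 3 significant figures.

Gamma(k,θ) with k>1 has mode (k−1)θ, so θ = 5330/(k−1).
Need P(X < 10700) = 0.99 with θ tied to k this way. Start at k = 2, θ = 5330: P(X<10700) ≈ 0.596.
Too low — raise k to concentrate. Iterating converges to k ≈ 11.1.
Then θ = 5330/(11.1−1) ≈ 527.

k ≈ 11.1, θ ≈ 527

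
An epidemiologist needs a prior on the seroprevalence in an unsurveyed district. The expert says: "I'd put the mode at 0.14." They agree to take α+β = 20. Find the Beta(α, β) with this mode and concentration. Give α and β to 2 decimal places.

α = 3.52, β = 16.48

For α,β > 1 the Beta mode is (α−1)/(α+β−2). With α+β = 20, the mode is (α−1)/18.
Set (α−1)/18 = 0.14 → α = 1 + 0.14·18 = 3.52.
β = 20 − α = 16.48.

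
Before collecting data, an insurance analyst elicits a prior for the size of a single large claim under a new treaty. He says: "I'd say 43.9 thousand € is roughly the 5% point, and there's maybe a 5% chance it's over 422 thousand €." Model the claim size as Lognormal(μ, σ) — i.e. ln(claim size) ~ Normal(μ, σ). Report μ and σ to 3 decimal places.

If T ~ Lognormal(μ,σ) then ln T ~ Normal(μ,σ), so the p-quantile of ln T is μ + z_p·σ.
ln(43.9) = 3.782 and ln(422) = 6.045; z_{0.05} = -1.645, z_{0.95} = 1.645.
σ = (6.045 − 3.782)/(1.645 − (-1.645)) = 0.688.
μ = 3.782 − (-1.645)·0.688 = 4.913.

μ ≈ 4.913, σ ≈ 0.688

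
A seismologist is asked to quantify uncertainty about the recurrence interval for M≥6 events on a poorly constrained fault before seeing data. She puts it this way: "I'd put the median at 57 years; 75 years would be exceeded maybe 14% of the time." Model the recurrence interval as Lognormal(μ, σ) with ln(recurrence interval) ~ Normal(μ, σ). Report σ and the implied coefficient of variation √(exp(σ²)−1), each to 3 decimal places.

If T ~ Lognormal(μ,σ) then ln T ~ Normal(μ,σ), so the p-quantile of ln T is μ + z_p·σ.
ln(57) = 4.043 and ln(75) = 4.317; z_{0.5} = 0, z_{0.86} = 1.08.
σ = (4.317 − 4.043)/(1.08 − (0)) = 0.254.
μ = 4.043 − (0)·0.254 = 4.043.
CV = √(exp(σ²)−1) = √(exp(0.0645)−1) = 0.258.

σ ≈ 0.254, CV ≈ 0.258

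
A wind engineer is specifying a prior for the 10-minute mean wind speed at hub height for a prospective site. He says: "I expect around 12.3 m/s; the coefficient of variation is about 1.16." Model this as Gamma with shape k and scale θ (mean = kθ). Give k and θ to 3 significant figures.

For Gamma(k, scale θ): mean = kθ, variance = kθ², so CV = 1/√k.
CV = 1.16, hence k = 1/CV² = 0.743.
Then θ = mean/k = 12.3/0.743 = 16.6.

k ≈ 0.743, θ ≈ 16.6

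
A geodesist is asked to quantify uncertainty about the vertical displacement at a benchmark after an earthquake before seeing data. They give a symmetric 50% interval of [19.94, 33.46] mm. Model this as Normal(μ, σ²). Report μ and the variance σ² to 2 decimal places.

A symmetric 50% interval runs μ ± z·σ with z = 0.6745.
Half-width = 6.76, so σ = 6.76/0.6745 = 10.022 and σ² = 100.45.
μ is the interval midpoint, 26.70.

μ = 26.70, σ² = 100.45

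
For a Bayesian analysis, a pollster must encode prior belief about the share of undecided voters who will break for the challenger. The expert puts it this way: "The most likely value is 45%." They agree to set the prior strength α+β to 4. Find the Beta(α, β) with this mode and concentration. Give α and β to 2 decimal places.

α = 1.90, β = 2.10

For α,β > 1 the Beta mode is (α−1)/(α+β−2). With α+β = 4, the mode is (α−1)/2.
Set (α−1)/2 = 0.45 → α = 1 + 0.45·2 = 1.90.
β = 4 − α = 2.10.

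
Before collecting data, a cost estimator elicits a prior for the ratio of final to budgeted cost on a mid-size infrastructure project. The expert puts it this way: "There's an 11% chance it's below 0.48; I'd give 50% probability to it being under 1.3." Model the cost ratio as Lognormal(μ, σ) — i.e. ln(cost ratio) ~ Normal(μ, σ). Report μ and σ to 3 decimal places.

μ ≈ 0.262, σ ≈ 0.812

If T ~ Lognormal(μ,σ) then ln T ~ Normal(μ,σ), so the p-quantile of ln T is μ + z_p·σ.
ln(0.48) = -0.734 and ln(1.3) = 0.2624; z_{0.11} = -1.227, z_{0.5} = 0.
σ = (0.2624 − -0.734)/(0 − (-1.227)) = 0.812.
μ = -0.734 − (-1.227)·0.812 = 0.262.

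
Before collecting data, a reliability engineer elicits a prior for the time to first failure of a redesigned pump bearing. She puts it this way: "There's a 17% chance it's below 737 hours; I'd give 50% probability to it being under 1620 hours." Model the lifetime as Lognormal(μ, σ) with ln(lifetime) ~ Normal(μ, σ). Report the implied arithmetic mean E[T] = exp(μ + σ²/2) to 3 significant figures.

If T ~ Lognormal(μ,σ) then ln T ~ Normal(μ,σ), so the p-quantile of ln T is μ + z_p·σ.
ln(737) = 6.603 and ln(1620) = 7.39; z_{0.17} = -0.9542, z_{0.5} = 0.
σ = (7.39 − 6.603)/(0 − (-0.9542)) = 0.825.
μ = 6.603 − (-0.9542)·0.825 = 7.390.
E[T] = exp(μ + σ²/2) = exp(7.390 + 0.3407) = 2280 hours.

E[T] ≈ 2280 hours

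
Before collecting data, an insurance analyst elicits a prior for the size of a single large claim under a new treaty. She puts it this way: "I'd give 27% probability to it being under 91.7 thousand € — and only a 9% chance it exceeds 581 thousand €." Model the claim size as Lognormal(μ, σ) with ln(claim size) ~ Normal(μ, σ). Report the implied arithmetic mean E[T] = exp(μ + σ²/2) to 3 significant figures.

If T ~ Lognormal(μ,σ) then ln T ~ Normal(μ,σ), so the p-quantile of ln T is μ + z_p·σ.
ln(91.7) = 4.519 and ln(581) = 6.365; z_{0.27} = -0.6128, z_{0.91} = 1.341.
σ = (6.365 − 4.519)/(1.341 − (-0.6128)) = 0.945.
μ = 4.519 − (-0.6128)·0.945 = 5.098.
E[T] = exp(μ + σ²/2) = exp(5.098 + 0.4466) = 256 thousand €.

E[T] ≈ 256 thousand €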